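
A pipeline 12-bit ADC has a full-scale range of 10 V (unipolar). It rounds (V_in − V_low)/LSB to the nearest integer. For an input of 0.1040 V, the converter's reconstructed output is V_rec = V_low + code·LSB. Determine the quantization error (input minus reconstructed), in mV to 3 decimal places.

-0.980 mV

Step size: 10 V ÷ 2^12 = 2.441 mV.
(V_in − V_low)/LSB = (0.1040 − 0)/0.00244141 = 42.5984 → code 43 (round).
V_rec = 0 + 43·0.00244141 = 0.10498047 V.
Difference: -0.000980469 V → -0.980 mV.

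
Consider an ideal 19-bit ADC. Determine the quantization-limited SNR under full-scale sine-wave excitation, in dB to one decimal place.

116.1 dB

SNR ≈ 6.02·N + 1.76 dB = 6.02·19 + 1.76 = 116.14 dB.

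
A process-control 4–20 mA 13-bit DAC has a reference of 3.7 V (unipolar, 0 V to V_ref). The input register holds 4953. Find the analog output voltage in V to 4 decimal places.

2.2371 V

LSB = 3.7 V / 2^13 = 451.66 µV.
V_out = 0 + 4953 × 0.00045166 V = 2.23707 V.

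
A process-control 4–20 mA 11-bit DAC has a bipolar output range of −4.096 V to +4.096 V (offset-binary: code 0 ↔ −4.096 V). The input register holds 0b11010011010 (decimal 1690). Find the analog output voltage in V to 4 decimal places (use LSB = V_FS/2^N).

2.6640 V

LSB = 8.192 V / 2^11 = 4.000 mV.
Code 0b11010011010 = 1690 decimal.
V_out = (−4.096) + 1690 × 0.004 V = 2.664 V.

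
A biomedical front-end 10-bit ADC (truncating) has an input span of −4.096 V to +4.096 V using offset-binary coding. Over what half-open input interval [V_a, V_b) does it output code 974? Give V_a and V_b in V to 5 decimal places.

[3.69600 V, 3.70400 V)

LSB = 8.192/2^10 = 8.000 mV.
V_a = V_low + 974·LSB = 3.696 V; V_b = V_low + 975·LSB = 3.704 V.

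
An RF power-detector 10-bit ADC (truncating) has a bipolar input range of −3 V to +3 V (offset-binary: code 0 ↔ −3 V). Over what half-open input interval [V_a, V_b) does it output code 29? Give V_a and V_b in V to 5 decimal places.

LSB = 6/2^10 = 5.859 mV.
V_a = V_low + 29·LSB = -2.83008 V; V_b = V_low + 30·LSB = -2.82422 V.

[-2.83008 V, -2.82422 V)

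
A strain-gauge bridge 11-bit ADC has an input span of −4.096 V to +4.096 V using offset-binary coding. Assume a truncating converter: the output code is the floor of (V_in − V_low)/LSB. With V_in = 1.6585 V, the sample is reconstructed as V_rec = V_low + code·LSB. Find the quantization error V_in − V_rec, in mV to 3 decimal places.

2.500 mV

Step size: 8.192 V ÷ 2^11 = 4.000 mV.
Scaled input = 1438.6250 LSBs, so code = 1438.
Code 1438 maps back to (−4.096) + 1438×0.004 V = 1.656 V.
Error = 1.6585 − 1.656 = 0.0025 V = 2.500 mV.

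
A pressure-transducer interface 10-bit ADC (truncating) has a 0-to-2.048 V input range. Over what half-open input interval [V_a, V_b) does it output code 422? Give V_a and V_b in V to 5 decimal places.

[0.84400 V, 0.84600 V)

LSB = 2.048/2^10 = 2.000 mV.
V_a = V_low + 422·LSB = 0.844 V; V_b = V_low + 423·LSB = 0.846 V.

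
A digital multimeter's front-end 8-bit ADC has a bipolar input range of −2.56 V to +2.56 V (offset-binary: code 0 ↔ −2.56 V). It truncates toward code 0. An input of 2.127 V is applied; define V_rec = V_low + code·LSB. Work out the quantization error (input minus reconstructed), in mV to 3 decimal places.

7.000 mV

LSB = 5.12/2^8 = 20.000 mV.
(V_in − V_low)/LSB = (2.127 − (−2.56))/0.02 = 234.3500 → code 234 (floor).
Code 234 maps back to (−2.56) + 234×0.02 V = 2.12 V.
V_in − V_rec = 0.007 V = 7.000 mV.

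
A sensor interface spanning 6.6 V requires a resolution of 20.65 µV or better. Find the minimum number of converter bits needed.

Number of steps required ≥ 6.6 V / 20.65 µV = 319612.59.
Need 2^N ≥ 319612.59; 2^18 = 262144, 2^19 = 524288.
Minimum N = 19.

19 bits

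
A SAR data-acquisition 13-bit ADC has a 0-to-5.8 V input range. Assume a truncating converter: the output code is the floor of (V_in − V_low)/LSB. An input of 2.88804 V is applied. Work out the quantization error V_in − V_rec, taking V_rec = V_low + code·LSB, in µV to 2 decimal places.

76.13 µV

One LSB is 5.8 V / 8192 = 0.708 mV.
Scaled input = 4079.1075 LSBs, so code = 4079.
Reconstructed: 2.8879639 V.
Error = 2.88804 − 2.8879639 = 7.61328e-05 V = 76.13 µV.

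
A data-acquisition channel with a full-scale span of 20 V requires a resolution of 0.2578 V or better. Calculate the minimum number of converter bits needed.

7 bits

Number of steps required ≥ 20 V / 0.2578 V = 77.58.
Need 2^N ≥ 77.58; 2^6 = 64, 2^7 = 128.
Minimum N = 7.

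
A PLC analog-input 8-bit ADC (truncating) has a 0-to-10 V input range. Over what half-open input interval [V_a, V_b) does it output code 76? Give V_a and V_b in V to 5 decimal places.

LSB = 10/2^8 = 39.062 mV.
V_a = V_low + 76·LSB = 2.96875 V; V_b = V_low + 77·LSB = 3.00781 V.

[2.96875 V, 3.00781 V)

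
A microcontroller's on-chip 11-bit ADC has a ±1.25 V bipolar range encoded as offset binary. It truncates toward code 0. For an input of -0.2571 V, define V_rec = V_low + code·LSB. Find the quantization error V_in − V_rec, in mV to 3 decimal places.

LSB = 2.5/2^11 = 1.221 mV.
(-0.2571 − (−1.25))/0.0012207 = 813.3837; ⌊·⌋ gives code 813.
Code 813 maps back to (−1.25) + 813×0.0012207 V = -0.25756836 V.
Error = -0.2571 − (−0.25756836) = 0.000468359 V = 0.468 mV.

0.468 mV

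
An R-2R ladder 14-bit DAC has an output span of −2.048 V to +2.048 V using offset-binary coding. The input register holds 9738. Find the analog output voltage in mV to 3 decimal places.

386.500 mV

LSB = 4.096 V / 2^14 = 250.00 µV.
V_out = (−2.048) + 9738 × 0.00025 V = 0.3865 V.
= 386.500 mV.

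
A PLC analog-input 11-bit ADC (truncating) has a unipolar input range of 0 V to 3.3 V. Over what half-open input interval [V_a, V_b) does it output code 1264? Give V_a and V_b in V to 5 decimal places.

[2.03672 V, 2.03833 V)

LSB = 3.3/2^11 = 1.611 mV.
V_a = V_low + 1264·LSB = 2.03672 V; V_b = V_low + 1265·LSB = 2.03833 V.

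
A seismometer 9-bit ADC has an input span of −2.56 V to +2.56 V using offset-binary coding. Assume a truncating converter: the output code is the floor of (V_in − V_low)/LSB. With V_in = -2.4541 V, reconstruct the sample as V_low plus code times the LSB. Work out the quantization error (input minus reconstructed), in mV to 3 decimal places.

5.900 mV

Step size: 5.12 V ÷ 2^9 = 10.000 mV.
Scaled input = 10.5900 LSBs, so code = 10.
Reconstructed: -2.46 V.
Difference: 0.0059 V → 5.900 mV.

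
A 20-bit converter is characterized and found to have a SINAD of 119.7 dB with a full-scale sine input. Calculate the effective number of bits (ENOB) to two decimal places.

19.59 bits

ENOB = (SINAD − 1.76) / 6.02 = (119.7 − 1.76)/6.02 = 19.591.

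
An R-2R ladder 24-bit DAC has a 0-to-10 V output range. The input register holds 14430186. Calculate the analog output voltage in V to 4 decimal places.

LSB = 10 V / 2^24 = 0.60 µV.
V_out = 0 + 14430186 × 5.96046e-07 V = 8.60106 V.

8.6011 V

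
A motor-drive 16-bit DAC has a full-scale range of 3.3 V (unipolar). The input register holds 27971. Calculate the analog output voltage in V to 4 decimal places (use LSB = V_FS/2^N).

1.4085 V

LSB = 3.3 V / 2^16 = 50.35 µV.
V_out = 0 + 27971 × 5.0354e-05 V = 1.40845 V.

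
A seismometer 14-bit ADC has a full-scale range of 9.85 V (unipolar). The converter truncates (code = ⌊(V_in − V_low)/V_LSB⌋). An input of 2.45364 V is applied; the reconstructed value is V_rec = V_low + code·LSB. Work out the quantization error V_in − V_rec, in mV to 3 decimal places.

Step size: 9.85 V ÷ 2^14 = 0.601 mV.
(2.45364 − 0)/0.000601196 = 4081.2627; ⌊·⌋ gives code 4081.
Code 4081 maps back to 0 + 4081×0.000601196 V = 2.4534821 V.
V_in − V_rec = 0.000157944 V = 0.158 mV.

0.158 mV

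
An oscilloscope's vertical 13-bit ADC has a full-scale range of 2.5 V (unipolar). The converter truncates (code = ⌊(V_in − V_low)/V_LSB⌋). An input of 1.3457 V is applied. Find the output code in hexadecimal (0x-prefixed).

With 8192 levels over 2.5 V, one step is 305.18 µV.
(1.3457 − 0) / 0.000305176 = 4409.590 LSBs.
So the output code is 4409.
In hexadecimal (0x-prefixed): 0x1139.

code 0x1139 (decimal 4409)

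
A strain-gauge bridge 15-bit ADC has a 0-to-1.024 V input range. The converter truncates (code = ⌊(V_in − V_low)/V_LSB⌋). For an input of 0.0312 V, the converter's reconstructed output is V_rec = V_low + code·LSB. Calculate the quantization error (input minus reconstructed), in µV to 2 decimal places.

LSB = 1.024/2^15 = 31.25 µV.
Scaled input = 998.4000 LSBs, so code = 998.
Reconstructed: 0.0311875 V.
Difference: 1.25e-05 V → 12.50 µV.

12.50 µV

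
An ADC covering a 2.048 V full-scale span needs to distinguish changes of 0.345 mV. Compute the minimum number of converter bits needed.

Number of steps required ≥ 2.048 V / 0.345 mV = 5936.23.
Need 2^N ≥ 5936.23; 2^12 = 4096, 2^13 = 8192.
Minimum N = 13.

13 bits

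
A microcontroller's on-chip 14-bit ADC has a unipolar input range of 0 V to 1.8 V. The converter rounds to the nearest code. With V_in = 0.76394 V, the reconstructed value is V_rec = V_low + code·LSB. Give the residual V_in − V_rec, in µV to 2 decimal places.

-49.26 µV

One LSB is 1.8 V / 16384 = 109.86 µV.
(V_in − V_low)/LSB = (0.76394 − 0)/0.000109863 = 6953.5516 → code 6954 (round).
Reconstructed: 0.76398926 V.
Difference: -4.92578e-05 V → -49.26 µV.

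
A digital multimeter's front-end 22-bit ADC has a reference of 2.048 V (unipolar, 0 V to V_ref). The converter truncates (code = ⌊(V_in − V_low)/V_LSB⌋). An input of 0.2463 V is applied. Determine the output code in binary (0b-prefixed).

code 0b1111011001001100110 (decimal 504422)

With 4194304 levels over 2.048 V, one step is 0.49 µV.
(0.2463 − 0) / 4.88281e-07 = 504422.400 LSBs.
⌊·⌋(504422.400) = 504422.
In binary (0b-prefixed): 0b1111011001001100110.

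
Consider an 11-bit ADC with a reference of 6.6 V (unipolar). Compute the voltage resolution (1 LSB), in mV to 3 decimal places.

3.223 mV

Full-scale span = 6.6 V.
LSB = 6.6 / 2^11 = 6.6 / 2048 = 0.00322266 V = 3.223 mV.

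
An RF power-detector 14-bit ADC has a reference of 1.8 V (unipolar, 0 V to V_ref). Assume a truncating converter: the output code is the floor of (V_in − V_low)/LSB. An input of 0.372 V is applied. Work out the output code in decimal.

code 3386

LSB = 1.8 V / 16384 = 109.86 µV.
(V_in − V_low)/LSB = (0.372 − 0) / 0.000109863 = 3386.027.
⌊·⌋(3386.027) = 3386.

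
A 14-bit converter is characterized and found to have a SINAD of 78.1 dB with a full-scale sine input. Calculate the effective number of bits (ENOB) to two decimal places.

ENOB = (SINAD − 1.76) / 6.02 = (78.1 − 1.76)/6.02 = 12.681.

12.68 bits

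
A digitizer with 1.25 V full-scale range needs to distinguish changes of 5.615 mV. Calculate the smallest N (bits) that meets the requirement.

8 bits

Number of steps required ≥ 1.25 V / 5.615 mV = 222.62.
Need 2^N ≥ 222.62; 2^7 = 128, 2^8 = 256.
Minimum N = 8.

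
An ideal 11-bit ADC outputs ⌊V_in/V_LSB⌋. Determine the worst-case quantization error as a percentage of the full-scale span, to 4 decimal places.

Truncating → worst-case error = 1 LSB = V_FS/2^11, so 100/2048 = 0.0488281 % of full scale.

0.0488 %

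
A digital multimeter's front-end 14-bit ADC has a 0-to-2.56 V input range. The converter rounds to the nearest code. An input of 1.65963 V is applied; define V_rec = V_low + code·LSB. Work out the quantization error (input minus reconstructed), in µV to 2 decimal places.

One LSB is 2.56 V / 16384 = 156.25 µV.
(V_in − V_low)/LSB = (1.65963 − 0)/0.00015625 = 10621.6320 → code 10622 (round).
Reconstructed: 1.6596875 V.
Difference: -5.75e-05 V → -57.50 µV.

-57.50 µV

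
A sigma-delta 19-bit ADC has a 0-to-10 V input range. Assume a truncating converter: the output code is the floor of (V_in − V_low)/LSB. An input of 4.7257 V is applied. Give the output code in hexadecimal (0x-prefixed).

code 0x3C7D2 (decimal 247762)

Full-scale span = 10 V; LSB = 10/2^19 = 19.07 µV.
(4.7257 − 0) / 1.90735e-05 = 247762.780 LSBs.
⌊·⌋(247762.780) = 247762.
In hexadecimal (0x-prefixed): 0x3C7D2.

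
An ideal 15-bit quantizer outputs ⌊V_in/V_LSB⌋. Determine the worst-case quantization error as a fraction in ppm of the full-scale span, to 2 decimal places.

Truncating → worst-case error = 1 LSB = V_FS/2^15, so 1e+06/32768 = 30.5176 ppm of full scale.

30.52 ppm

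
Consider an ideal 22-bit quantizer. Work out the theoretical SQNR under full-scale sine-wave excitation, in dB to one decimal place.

134.2 dB

SNR ≈ 6.02·N + 1.76 dB = 6.02·22 + 1.76 = 134.20 dB.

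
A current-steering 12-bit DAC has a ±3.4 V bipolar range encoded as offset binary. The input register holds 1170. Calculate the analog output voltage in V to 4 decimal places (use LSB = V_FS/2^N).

LSB = 6.8 V / 2^12 = 1.660 mV.
V_out = (−3.4) + 1170 × 0.00166016 V = -1.45762 V.

-1.4576 V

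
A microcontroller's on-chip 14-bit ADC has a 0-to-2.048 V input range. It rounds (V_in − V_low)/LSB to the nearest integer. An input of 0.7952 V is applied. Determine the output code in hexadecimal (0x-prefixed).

Full-scale span = 2.048 V; LSB = 2.048/2^14 = 125.00 µV.
(0.7952 − 0) / 0.000125 = 6361.600 LSBs.
round(6361.600) = 6362.
In hexadecimal (0x-prefixed): 0x18DA.

code 0x18DA (decimal 6362)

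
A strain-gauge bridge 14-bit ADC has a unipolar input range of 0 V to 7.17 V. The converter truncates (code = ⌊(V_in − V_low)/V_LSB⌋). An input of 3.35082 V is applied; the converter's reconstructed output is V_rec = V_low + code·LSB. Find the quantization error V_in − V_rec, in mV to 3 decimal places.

0.385 mV

Step size: 7.17 V ÷ 2^14 = 437.62 µV.
(3.35082 − 0)/0.000437622 = 7656.8807; ⌊·⌋ gives code 7656.
Reconstructed: 3.3504346 V.
V_in − V_rec = 0.00038543 V = 0.385 mV.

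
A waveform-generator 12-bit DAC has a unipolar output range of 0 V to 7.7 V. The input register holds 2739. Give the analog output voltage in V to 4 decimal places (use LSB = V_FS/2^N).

LSB = 7.7 V / 2^12 = 1.880 mV.
V_out = 0 + 2739 × 0.00187988 V = 5.149 V.

5.1490 V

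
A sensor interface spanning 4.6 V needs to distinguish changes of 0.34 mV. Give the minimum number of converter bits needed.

Number of steps required ≥ 4.6 V / 0.34 mV = 13529.41.
Need 2^N ≥ 13529.41; 2^13 = 8192, 2^14 = 16384.
Minimum N = 14.

14 bits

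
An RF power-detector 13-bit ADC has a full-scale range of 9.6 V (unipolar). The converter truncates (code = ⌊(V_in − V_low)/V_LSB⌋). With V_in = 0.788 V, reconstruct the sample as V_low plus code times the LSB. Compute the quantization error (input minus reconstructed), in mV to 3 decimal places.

One LSB is 9.6 V / 8192 = 1.172 mV.
(0.788 − 0)/0.00117187 = 672.4267; ⌊·⌋ gives code 672.
Reconstructed: 0.7875 V.
Error = 0.788 − 0.7875 = 0.0005 V = 0.500 mV.

0.500 mV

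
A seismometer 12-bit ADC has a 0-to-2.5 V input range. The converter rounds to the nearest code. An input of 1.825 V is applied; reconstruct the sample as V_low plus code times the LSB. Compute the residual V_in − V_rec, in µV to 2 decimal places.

48.83 µV

LSB = 2.5/2^12 = 0.610 mV.
Scaled input = 2990.0800 LSBs, so code = 2990.
V_rec = 0 + 2990·0.000610352 = 1.8249512 V.
Difference: 4.88281e-05 V → 48.83 µV.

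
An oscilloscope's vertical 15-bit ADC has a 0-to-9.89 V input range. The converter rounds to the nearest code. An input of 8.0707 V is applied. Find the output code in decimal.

code 26740

Full-scale span = 9.89 V; LSB = 9.89/2^15 = 301.82 µV.
(8.0707 − 0) / 0.000301819 = 26740.212 LSBs.
Round → code 26740.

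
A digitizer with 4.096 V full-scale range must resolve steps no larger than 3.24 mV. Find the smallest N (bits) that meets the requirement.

Number of steps required ≥ 4.096 V / 3.24 mV = 1264.20.
Need 2^N ≥ 1264.20; 2^10 = 1024, 2^11 = 2048.
Minimum N = 11.

11 bits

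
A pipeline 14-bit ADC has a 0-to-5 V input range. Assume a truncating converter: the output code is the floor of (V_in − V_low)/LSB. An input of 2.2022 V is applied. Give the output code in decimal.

LSB = 5 V / 16384 = 305.18 µV.
Input sits at 7216.169 steps above V_low.
⌊·⌋(7216.169) = 7216.

code 7216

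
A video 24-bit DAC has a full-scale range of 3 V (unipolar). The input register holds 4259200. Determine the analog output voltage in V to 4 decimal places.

LSB = 3 V / 2^24 = 0.18 µV.
V_out = 0 + 4259200 × 1.78814e-07 V = 0.761604 V.

0.7616 V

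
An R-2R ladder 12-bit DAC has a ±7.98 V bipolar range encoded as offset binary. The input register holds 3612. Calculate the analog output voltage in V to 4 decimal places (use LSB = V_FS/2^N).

LSB = 15.96 V / 2^12 = 3.896 mV.
V_out = (−7.98) + 3612 × 0.00389648 V = 6.0941 V.

6.0941 V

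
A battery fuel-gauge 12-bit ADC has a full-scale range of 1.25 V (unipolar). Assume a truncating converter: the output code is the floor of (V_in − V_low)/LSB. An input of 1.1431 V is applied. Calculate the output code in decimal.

code 3745

LSB = 1.25 V / 4096 = 305.18 µV.
(V_in − V_low)/LSB = (1.1431 − 0) / 0.000305176 = 3745.710.
⌊·⌋(3745.710) = 3745.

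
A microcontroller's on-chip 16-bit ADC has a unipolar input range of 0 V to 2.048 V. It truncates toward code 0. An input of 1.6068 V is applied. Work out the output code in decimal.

LSB = 2.048 V / 65536 = 31.25 µV.
(1.6068 − 0) / 3.125e-05 = 51417.600 LSBs.
So the output code is 51417.

code 51417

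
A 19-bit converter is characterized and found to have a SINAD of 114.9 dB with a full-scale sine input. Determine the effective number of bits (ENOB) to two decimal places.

18.79 bits

ENOB = (SINAD − 1.76) / 6.02 = (114.9 − 1.76)/6.02 = 18.794.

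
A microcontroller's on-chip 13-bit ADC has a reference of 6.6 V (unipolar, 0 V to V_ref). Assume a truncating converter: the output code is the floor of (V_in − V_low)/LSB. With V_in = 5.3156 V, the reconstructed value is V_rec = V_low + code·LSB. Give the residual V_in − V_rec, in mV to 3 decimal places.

LSB = 6.6/2^13 = 0.806 mV.
(V_in − V_low)/LSB = (5.3156 − 0)/0.000805664 = 6597.7872 → code 6597 (floor).
V_rec = 0 + 6597·0.000805664 = 5.3149658 V.
V_in − V_rec = 0.00063418 V = 0.634 mV.

0.634 mV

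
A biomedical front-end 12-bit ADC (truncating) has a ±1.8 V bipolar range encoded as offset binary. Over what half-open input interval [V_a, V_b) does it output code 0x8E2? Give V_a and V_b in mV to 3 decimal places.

[198.633 mV, 199.512 mV)

LSB = 3.6/2^12 = 0.879 mV.
Code 0x8E2 = 2274 decimal.
V_a = V_low + 2274·LSB = 0.198633 V; V_b = V_low + 2275·LSB = 0.199512 V.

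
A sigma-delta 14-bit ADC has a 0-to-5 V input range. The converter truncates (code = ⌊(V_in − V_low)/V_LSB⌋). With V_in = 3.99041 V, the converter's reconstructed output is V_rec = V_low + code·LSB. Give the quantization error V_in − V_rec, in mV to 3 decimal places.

One LSB is 5 V / 16384 = 305.18 µV.
(V_in − V_low)/LSB = (3.99041 − 0)/0.000305176 = 13075.7755 → code 13075 (floor).
V_rec = 0 + 13075·0.000305176 = 3.9901733 V.
Error = 3.99041 − 3.9901733 = 0.00023666 V = 0.237 mV.

0.237 mV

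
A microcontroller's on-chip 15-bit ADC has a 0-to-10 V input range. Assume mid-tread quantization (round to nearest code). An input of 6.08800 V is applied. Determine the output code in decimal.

code 19949

Full-scale span = 10 V; LSB = 10/2^15 = 305.18 µV.
Input sits at 19949.158 steps above V_low.
round(19949.158) = 19949.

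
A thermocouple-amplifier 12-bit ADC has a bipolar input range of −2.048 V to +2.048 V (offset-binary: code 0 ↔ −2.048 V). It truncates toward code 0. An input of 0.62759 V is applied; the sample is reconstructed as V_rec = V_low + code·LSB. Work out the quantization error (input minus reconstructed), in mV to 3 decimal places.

0.590 mV

One LSB is 4.096 V / 4096 = 1.000 mV.
Scaled input = 2675.5900 LSBs, so code = 2675.
Reconstructed: 0.627 V.
Difference: 0.00059 V → 0.590 mV.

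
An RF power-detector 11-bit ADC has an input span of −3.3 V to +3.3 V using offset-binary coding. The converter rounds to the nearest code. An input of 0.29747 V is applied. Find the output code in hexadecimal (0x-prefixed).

LSB = 6.6 V / 2048 = 3.223 mV.
(V_in − V_low)/LSB = (0.29747 − (−3.3)) / 0.00322266 = 1116.306.
round(1116.306) = 1116.
In hexadecimal (0x-prefixed): 0x45C.

code 0x45C (decimal 1116)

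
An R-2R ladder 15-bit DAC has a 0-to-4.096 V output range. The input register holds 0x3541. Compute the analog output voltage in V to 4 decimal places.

LSB = 4.096 V / 2^15 = 125.00 µV.
Code 0x3541 = 13633 decimal.
V_out = 0 + 13633 × 0.000125 V = 1.70412 V.

1.7041 V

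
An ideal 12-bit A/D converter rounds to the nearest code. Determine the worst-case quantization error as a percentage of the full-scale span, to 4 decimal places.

0.0122 %

Rounding → worst-case error = ½ LSB = V_FS/2^13, so 100/8192 = 0.012207 % of full scale.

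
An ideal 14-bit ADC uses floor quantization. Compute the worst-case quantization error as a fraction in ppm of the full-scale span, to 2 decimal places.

61.04 ppm

Truncating → worst-case error = 1 LSB = V_FS/2^14, so 1e+06/16384 = 61.0352 ppm of full scale.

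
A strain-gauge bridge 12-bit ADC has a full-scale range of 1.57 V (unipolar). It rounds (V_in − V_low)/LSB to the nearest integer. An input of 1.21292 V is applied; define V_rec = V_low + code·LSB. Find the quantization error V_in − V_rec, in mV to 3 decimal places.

One LSB is 1.57 V / 4096 = 383.30 µV.
(1.21292 − 0)/0.000383301 = 3164.4078; round gives code 3164.
Code 3164 maps back to 0 + 3164×0.000383301 V = 1.2127637 V.
Error = 1.21292 − 1.2127637 = 0.000156328 V = 0.156 mV.

0.156 mV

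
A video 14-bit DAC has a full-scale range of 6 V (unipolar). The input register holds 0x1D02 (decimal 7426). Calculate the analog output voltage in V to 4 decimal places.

2.7195 V

LSB = 6 V / 2^14 = 366.21 µV.
Code 0x1D02 = 7426 decimal.
V_out = 0 + 7426 × 0.000366211 V = 2.71948 V.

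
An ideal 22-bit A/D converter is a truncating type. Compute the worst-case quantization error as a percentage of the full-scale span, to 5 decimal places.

Truncating → worst-case error = 1 LSB = V_FS/2^22, so 100/4194304 = 2.38419e-05 % of full scale.

0.00002 %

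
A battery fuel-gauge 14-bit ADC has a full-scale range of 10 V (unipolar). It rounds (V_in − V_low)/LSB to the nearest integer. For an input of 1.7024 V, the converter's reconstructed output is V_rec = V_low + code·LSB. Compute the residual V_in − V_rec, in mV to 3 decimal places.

LSB = 10/2^14 = 0.610 mV.
(V_in − V_low)/LSB = (1.7024 − 0)/0.000610352 = 2789.2122 → code 2789 (round).
V_rec = 0 + 2789·0.000610352 = 1.7022705 V.
Difference: 0.000129492 V → 0.129 mV.

0.129 mV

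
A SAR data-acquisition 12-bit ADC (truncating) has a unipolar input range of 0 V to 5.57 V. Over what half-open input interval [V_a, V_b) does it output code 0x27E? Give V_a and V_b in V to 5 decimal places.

[0.86759 V, 0.86895 V)

LSB = 5.57/2^12 = 1.360 mV.
Code 0x27E = 638 decimal.
V_a = V_low + 638·LSB = 0.867593 V; V_b = V_low + 639·LSB = 0.868953 V.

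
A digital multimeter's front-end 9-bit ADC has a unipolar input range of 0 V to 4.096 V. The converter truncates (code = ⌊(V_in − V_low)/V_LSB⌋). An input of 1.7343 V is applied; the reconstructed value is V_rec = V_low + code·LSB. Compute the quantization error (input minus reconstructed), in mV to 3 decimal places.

LSB = 4.096/2^9 = 8.000 mV.
(1.7343 − 0)/0.008 = 216.7875; ⌊·⌋ gives code 216.
Reconstructed: 1.728 V.
V_in − V_rec = 0.0063 V = 6.300 mV.

6.300 mV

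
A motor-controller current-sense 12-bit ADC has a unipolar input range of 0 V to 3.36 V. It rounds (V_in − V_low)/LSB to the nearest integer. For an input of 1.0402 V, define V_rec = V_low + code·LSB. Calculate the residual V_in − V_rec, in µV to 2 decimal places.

Step size: 3.36 V ÷ 2^12 = 0.820 mV.
Scaled input = 1268.0533 LSBs, so code = 1268.
Code 1268 maps back to 0 + 1268×0.000820312 V = 1.0401562 V.
Difference: 4.375e-05 V → 43.75 µV.

43.75 µV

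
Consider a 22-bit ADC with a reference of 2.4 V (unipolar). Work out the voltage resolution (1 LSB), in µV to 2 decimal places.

Full-scale span = 2.4 V.
LSB = 2.4 / 2^22 = 2.4 / 4194304 = 5.72205e-07 V = 0.57 µV.

0.57 µV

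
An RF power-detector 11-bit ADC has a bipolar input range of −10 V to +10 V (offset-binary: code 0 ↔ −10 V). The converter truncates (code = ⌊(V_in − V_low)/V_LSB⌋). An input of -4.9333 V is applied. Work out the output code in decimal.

LSB = 20 V / 2048 = 9.766 mV.
(V_in − V_low)/LSB = (-4.9333 − (−10)) / 0.00976562 = 518.830.
So the output code is 518.

code 518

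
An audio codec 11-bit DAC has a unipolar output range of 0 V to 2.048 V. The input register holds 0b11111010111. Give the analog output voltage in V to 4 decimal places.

2.0070 V

LSB = 2.048 V / 2^11 = 1.000 mV.
Code 0b11111010111 = 2007 decimal.
V_out = 0 + 2007 × 0.001 V = 2.007 V.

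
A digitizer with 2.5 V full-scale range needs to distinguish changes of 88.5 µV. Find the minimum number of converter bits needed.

Number of steps required ≥ 2.5 V / 88.5 µV = 28248.59.
Need 2^N ≥ 28248.59; 2^14 = 16384, 2^15 = 32768.
Minimum N = 15.

15 bits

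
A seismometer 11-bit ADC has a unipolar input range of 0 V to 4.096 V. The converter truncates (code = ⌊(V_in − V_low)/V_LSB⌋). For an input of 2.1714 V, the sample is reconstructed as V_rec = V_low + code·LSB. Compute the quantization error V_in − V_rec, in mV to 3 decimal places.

1.400 mV

One LSB is 4.096 V / 2048 = 2.000 mV.
(2.1714 − 0)/0.002 = 1085.7000; ⌊·⌋ gives code 1085.
Code 1085 maps back to 0 + 1085×0.002 V = 2.17 V.
V_in − V_rec = 0.0014 V = 1.400 mV.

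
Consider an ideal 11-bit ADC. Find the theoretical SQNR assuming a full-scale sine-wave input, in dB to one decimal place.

SNR ≈ 6.02·N + 1.76 dB = 6.02·11 + 1.76 = 67.98 dB.

68.0 dB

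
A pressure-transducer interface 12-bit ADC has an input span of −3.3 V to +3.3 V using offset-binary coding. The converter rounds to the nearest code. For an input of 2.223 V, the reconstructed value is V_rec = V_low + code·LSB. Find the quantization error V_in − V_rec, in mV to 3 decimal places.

-0.633 mV

Step size: 6.6 V ÷ 2^12 = 1.611 mV.
Scaled input = 3427.6073 LSBs, so code = 3428.
Reconstructed: 2.2236328 V.
Error = 2.223 − 2.2236328 = -0.000632813 V = -0.633 mV.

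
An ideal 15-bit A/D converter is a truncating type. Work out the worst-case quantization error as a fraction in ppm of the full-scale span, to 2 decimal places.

30.52 ppm

Truncating → worst-case error = 1 LSB = V_FS/2^15, so 1e+06/32768 = 30.5176 ppm of full scale.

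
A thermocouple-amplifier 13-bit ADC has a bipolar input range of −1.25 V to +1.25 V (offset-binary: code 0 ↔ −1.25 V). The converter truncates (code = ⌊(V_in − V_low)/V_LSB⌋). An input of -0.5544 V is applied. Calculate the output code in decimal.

code 2279

Full-scale span = 2.5 V; LSB = 2.5/2^13 = 305.18 µV.
Input sits at 2279.342 steps above V_low.
⌊·⌋(2279.342) = 2279.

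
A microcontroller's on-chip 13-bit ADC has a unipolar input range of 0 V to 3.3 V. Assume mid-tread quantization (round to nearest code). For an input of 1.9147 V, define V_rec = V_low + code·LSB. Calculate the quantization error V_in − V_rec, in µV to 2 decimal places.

LSB = 3.3/2^13 = 402.83 µV.
(V_in − V_low)/LSB = (1.9147 − 0)/0.000402832 = 4753.0977 → code 4753 (round).
V_rec = 0 + 4753·0.000402832 = 1.9146606 V.
Difference: 3.93555e-05 V → 39.36 µV.

39.36 µV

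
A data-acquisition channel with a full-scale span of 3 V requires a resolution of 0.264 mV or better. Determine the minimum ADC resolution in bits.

14 bits

Number of steps required ≥ 3 V / 0.264 mV = 11363.64.
Need 2^N ≥ 11363.64; 2^13 = 8192, 2^14 = 16384.
Minimum N = 14.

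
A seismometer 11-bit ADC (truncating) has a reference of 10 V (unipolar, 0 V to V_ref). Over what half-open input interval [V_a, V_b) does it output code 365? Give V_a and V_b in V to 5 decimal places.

LSB = 10/2^11 = 4.883 mV.
V_a = V_low + 365·LSB = 1.78223 V; V_b = V_low + 366·LSB = 1.78711 V.

[1.78223 V, 1.78711 V)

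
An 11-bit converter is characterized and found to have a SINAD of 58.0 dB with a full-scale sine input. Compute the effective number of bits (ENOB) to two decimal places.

9.34 bits

ENOB = (SINAD − 1.76) / 6.02 = (58.0 − 1.76)/6.02 = 9.342.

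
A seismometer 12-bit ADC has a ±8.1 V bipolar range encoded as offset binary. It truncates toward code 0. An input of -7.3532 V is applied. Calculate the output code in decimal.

code 188

Full-scale span = 16.2 V; LSB = 16.2/2^12 = 3.955 mV.
(V_in − V_low)/LSB = (-7.3532 − (−8.1)) / 0.00395508 = 188.821.
So the output code is 188.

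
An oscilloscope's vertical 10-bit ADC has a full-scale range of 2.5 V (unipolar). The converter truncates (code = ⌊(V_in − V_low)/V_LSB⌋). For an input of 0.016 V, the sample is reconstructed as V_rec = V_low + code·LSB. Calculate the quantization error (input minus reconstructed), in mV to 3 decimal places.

1.352 mV

LSB = 2.5/2^10 = 2.441 mV.
Scaled input = 6.5536 LSBs, so code = 6.
V_rec = 0 + 6·0.00244141 = 0.014648438 V.
Difference: 0.00135156 V → 1.352 mV.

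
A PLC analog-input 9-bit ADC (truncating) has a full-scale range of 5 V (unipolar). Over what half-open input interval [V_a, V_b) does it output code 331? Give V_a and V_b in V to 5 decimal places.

[3.23242 V, 3.24219 V)

LSB = 5/2^9 = 9.766 mV.
V_a = V_low + 331·LSB = 3.23242 V; V_b = V_low + 332·LSB = 3.24219 V.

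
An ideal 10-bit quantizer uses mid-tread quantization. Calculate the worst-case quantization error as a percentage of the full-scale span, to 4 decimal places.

0.0488 %

Rounding → worst-case error = ½ LSB = V_FS/2^11, so 100/2048 = 0.0488281 % of full scale.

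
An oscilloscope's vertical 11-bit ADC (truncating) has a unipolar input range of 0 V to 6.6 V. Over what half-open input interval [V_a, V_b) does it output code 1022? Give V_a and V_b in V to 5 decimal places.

[3.29355 V, 3.29678 V)

LSB = 6.6/2^11 = 3.223 mV.
V_a = V_low + 1022·LSB = 3.29355 V; V_b = V_low + 1023·LSB = 3.29678 V.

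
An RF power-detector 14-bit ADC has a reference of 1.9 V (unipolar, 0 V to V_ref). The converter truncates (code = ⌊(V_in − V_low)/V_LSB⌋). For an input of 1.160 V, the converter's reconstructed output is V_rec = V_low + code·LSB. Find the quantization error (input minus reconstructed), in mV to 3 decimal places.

LSB = 1.9/2^14 = 115.97 µV.
(1.160 − 0)/0.000115967 = 10002.8632; ⌊·⌋ gives code 10002.
V_rec = 0 + 10002·0.000115967 = 1.1598999 V.
V_in − V_rec = 0.000100098 V = 0.100 mV.

0.100 mV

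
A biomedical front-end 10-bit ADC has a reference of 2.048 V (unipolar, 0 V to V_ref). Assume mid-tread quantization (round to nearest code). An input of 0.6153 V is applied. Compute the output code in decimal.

LSB = 2.048 V / 1024 = 2.000 mV.
(0.6153 − 0) / 0.002 = 307.650 LSBs.
round(307.650) = 308.

code 308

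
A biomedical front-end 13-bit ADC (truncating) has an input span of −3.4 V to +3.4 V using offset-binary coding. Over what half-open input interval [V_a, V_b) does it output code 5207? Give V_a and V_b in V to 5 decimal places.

LSB = 6.8/2^13 = 0.830 mV.
V_a = V_low + 5207·LSB = 0.922217 V; V_b = V_low + 5208·LSB = 0.923047 V.

[0.92222 V, 0.92305 V)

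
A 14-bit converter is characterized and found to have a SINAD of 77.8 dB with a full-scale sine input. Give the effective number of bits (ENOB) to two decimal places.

12.63 bits

ENOB = (SINAD − 1.76) / 6.02 = (77.8 − 1.76)/6.02 = 12.631.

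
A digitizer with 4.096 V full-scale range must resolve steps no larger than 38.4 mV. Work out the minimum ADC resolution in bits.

7 bits

Number of steps required ≥ 4.096 V / 38.4 mV = 106.67.
Need 2^N ≥ 106.67; 2^6 = 64, 2^7 = 128.
Minimum N = 7.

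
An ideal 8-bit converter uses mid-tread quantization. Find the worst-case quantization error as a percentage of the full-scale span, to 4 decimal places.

Rounding → worst-case error = ½ LSB = V_FS/2^9, so 100/512 = 0.195312 % of full scale.

0.1953 %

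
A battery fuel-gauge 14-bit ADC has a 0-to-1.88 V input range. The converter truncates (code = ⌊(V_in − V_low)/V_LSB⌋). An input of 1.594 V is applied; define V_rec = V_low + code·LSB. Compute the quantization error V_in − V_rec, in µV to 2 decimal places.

LSB = 1.88/2^14 = 114.75 µV.
(1.594 − 0)/0.000114746 = 13891.5404; ⌊·⌋ gives code 13891.
Reconstructed: 1.593938 V.
Error = 1.594 − 1.593938 = 6.20117e-05 V = 62.01 µV.

62.01 µV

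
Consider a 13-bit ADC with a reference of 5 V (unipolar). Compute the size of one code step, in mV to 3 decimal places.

Full-scale span = 5 V.
LSB = 5 / 2^13 = 5 / 8192 = 0.000610352 V = 0.610 mV.

0.610 mV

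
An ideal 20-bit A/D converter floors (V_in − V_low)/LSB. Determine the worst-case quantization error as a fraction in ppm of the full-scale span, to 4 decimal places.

0.9537 ppm

Truncating → worst-case error = 1 LSB = V_FS/2^20, so 1e+06/1048576 = 0.953674 ppm of full scale.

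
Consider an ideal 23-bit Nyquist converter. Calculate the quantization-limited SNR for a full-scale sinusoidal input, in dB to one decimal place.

140.2 dB

SNR ≈ 6.02·N + 1.76 dB = 6.02·23 + 1.76 = 140.22 dB.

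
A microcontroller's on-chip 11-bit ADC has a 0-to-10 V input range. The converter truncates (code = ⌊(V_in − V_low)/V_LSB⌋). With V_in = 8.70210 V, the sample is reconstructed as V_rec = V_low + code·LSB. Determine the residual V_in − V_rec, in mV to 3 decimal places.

0.928 mV

Step size: 10 V ÷ 2^11 = 4.883 mV.
Scaled input = 1782.1901 LSBs, so code = 1782.
Reconstructed: 8.7011719 V.
Error = 8.70210 − 8.7011719 = 0.000928125 V = 0.928 mV.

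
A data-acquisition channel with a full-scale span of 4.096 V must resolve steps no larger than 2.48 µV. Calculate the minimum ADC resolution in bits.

Number of steps required ≥ 4.096 V / 2.48 µV = 1651612.90.
Need 2^N ≥ 1651612.90; 2^20 = 1048576, 2^21 = 2097152.
Minimum N = 21.

21 bits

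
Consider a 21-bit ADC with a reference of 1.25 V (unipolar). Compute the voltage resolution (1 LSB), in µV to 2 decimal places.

0.60 µV

Full-scale span = 1.25 V.
LSB = 1.25 / 2^21 = 1.25 / 2097152 = 5.96046e-07 V = 0.60 µV.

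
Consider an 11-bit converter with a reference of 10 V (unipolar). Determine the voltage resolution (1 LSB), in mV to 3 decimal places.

4.883 mV

Full-scale span = 10 V.
LSB = 10 / 2^11 = 10 / 2048 = 0.00488281 V = 4.883 mV.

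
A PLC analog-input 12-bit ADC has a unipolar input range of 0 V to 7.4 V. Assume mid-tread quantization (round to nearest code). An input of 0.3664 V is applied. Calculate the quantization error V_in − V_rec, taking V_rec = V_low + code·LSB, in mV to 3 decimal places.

-0.348 mV

Step size: 7.4 V ÷ 2^12 = 1.807 mV.
Scaled input = 202.8074 LSBs, so code = 203.
Code 203 maps back to 0 + 203×0.00180664 V = 0.36674805 V.
Difference: -0.000348047 V → -0.348 mV.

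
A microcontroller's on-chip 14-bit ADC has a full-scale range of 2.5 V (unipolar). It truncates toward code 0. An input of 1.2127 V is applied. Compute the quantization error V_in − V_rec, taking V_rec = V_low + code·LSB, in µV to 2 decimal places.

One LSB is 2.5 V / 16384 = 152.59 µV.
(1.2127 − 0)/0.000152588 = 7947.5507; ⌊·⌋ gives code 7947.
Reconstructed: 1.212616 V.
V_in − V_rec = 8.40332e-05 V = 84.03 µV.

84.03 µV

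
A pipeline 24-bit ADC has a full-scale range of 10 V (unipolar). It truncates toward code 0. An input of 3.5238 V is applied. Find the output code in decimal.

With 16777216 levels over 10 V, one step is 0.60 µV.
(3.5238 − 0) / 5.96046e-07 = 5911955.374 LSBs.
Floor → code 5911955.

code 5911955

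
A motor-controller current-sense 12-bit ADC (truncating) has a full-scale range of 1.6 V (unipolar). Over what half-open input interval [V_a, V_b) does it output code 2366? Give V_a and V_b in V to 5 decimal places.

LSB = 1.6/2^12 = 390.62 µV.
V_a = V_low + 2366·LSB = 0.924219 V; V_b = V_low + 2367·LSB = 0.924609 V.

[0.92422 V, 0.92461 V)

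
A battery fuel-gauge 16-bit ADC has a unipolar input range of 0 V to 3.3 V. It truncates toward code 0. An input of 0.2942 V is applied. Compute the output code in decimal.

Full-scale span = 3.3 V; LSB = 3.3/2^16 = 50.35 µV.
(0.2942 − 0) / 5.0354e-05 = 5842.634 LSBs.
⌊·⌋(5842.634) = 5842.

code 5842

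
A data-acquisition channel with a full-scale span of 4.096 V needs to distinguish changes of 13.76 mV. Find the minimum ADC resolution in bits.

9 bits

Number of steps required ≥ 4.096 V / 13.76 mV = 297.67.
Need 2^N ≥ 297.67; 2^8 = 256, 2^9 = 512.
Minimum N = 9.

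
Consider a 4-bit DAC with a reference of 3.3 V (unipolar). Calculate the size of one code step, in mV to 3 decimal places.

Full-scale span = 3.3 V.
LSB = 3.3 / 2^4 = 3.3 / 16 = 0.20625 V = 206.250 mV.

206.250 mV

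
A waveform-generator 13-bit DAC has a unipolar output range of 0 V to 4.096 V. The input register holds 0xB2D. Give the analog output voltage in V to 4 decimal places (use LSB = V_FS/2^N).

1.4305 V

LSB = 4.096 V / 2^13 = 0.500 mV.
Code 0xB2D = 2861 decimal.
V_out = 0 + 2861 × 0.0005 V = 1.4305 V.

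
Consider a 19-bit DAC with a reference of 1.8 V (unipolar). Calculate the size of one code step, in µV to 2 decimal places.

3.43 µV

Full-scale span = 1.8 V.
LSB = 1.8 / 2^19 = 1.8 / 524288 = 3.43323e-06 V = 3.43 µV.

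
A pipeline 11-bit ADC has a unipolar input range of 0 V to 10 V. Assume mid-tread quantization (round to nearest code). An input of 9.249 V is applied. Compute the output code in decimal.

LSB = 10 V / 2048 = 4.883 mV.
(V_in − V_low)/LSB = (9.249 − 0) / 0.00488281 = 1894.195.
round(1894.195) = 1894.

code 1894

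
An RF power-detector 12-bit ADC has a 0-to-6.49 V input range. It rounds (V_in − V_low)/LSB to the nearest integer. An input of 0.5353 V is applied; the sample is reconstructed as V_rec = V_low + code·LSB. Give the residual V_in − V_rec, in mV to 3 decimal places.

-0.252 mV

One LSB is 6.49 V / 4096 = 1.584 mV.
Scaled input = 337.8411 LSBs, so code = 338.
Code 338 maps back to 0 + 338×0.00158447 V = 0.53555176 V.
Error = 0.5353 − 0.53555176 = -0.000251758 V = -0.252 mV.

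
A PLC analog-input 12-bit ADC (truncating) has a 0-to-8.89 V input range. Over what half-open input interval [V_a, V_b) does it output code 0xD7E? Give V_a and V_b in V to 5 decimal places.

LSB = 8.89/2^12 = 2.170 mV.
Code 0xD7E = 3454 decimal.
V_a = V_low + 3454·LSB = 7.4966 V; V_b = V_low + 3455·LSB = 7.49877 V.

[7.49660 V, 7.49877 V)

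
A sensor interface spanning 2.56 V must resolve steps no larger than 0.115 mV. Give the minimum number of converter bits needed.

15 bits

Number of steps required ≥ 2.56 V / 0.115 mV = 22260.87.
Need 2^N ≥ 22260.87; 2^14 = 16384, 2^15 = 32768.
Minimum N = 15.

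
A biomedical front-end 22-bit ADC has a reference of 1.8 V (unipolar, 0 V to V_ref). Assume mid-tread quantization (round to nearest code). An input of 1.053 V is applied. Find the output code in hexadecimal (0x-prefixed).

With 4194304 levels over 1.8 V, one step is 0.43 µV.
(V_in − V_low)/LSB = (1.053 − 0) / 4.29153e-07 = 2453667.840.
So the output code is 2453668.
In hexadecimal (0x-prefixed): 0x2570A4.

code 0x2570A4 (decimal 2453668)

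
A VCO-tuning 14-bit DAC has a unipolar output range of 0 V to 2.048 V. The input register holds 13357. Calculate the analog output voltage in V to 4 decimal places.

LSB = 2.048 V / 2^14 = 125.00 µV.
V_out = 0 + 13357 × 0.000125 V = 1.66962 V.

1.6696 V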